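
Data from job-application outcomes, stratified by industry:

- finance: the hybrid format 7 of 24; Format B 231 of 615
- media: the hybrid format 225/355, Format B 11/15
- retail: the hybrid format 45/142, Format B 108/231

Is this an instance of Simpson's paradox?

Finance: the hybrid format 7/24 = 29.2%, Format B 231/615 = 37.6% → Format B
Media: the hybrid format 225/355 = 63.4%, Format B 11/15 = 73.3% → Format B
Retail: the hybrid format 45/142 = 31.7%, Format B 108/231 = 46.8% → Format B
Overall: the hybrid format 277/521 = 53.2%, Format B 350/861 = 40.7% → the hybrid format
Format B wins each industry group but the hybrid format wins overall — the comparison reverses. Format B's applications skew toward finance, which has a lower base rate.

Yes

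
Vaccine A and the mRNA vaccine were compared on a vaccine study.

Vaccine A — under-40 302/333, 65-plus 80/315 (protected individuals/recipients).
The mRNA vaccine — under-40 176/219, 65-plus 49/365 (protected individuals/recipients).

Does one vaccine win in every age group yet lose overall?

No

Under-40: Vaccine A 302/333 = 90.7%, the mRNA vaccine 176/219 = 80.4% → Vaccine A
65-plus: Vaccine A 80/315 = 25.4%, the mRNA vaccine 49/365 = 13.4% → Vaccine A
Overall: Vaccine A 382/648 = 59.0%, the mRNA vaccine 225/584 = 38.5% → Vaccine A
Vaccine A wins overall and in every age group — no reversal.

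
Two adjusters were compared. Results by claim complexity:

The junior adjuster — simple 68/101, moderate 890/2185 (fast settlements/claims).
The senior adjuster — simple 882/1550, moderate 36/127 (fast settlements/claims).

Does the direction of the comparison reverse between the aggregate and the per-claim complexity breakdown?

Yes

Simple: the junior adjuster 68/101 = 67.3%, the senior adjuster 882/1550 = 56.9% → the junior adjuster
Moderate: the junior adjuster 890/2185 = 40.7%, the senior adjuster 36/127 = 28.3% → the junior adjuster
Overall: the junior adjuster 958/2286 = 41.9%, the senior adjuster 918/1677 = 54.7% → the senior adjuster
The junior adjuster wins each claim group but the senior adjuster wins overall — the comparison reverses. The junior adjuster's claims skew toward moderate, which has a lower base rate.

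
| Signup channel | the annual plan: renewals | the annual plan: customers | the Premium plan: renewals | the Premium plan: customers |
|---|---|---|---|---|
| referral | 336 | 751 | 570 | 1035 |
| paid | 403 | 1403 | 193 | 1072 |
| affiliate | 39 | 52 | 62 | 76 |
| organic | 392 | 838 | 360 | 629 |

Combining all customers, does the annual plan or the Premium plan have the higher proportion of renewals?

the Premium plan

Referral: the annual plan 336/751 = 44.7%, the Premium plan 570/1035 = 55.1% → the Premium plan
Paid: the annual plan 403/1403 = 28.7%, the Premium plan 193/1072 = 18.0% → the annual plan
Affiliate: the annual plan 39/52 = 75.0%, the Premium plan 62/76 = 81.6% → the Premium plan
Organic: the annual plan 392/838 = 46.8%, the Premium plan 360/629 = 57.2% → the Premium plan
Overall: the annual plan 1170/3044 = 38.4%, the Premium plan 1185/2812 = 42.1% → the Premium plan
(Neither sweeps every signup group, but the Premium plan has the higher pooled rate.)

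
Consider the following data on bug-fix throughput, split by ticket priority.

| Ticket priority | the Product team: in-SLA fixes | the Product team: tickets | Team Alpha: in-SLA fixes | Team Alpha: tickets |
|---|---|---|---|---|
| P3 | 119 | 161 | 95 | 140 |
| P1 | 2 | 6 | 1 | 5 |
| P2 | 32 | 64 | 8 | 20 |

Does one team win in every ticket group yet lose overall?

No

P3: the Product team 119/161 = 73.9%, Team Alpha 95/140 = 67.9% → the Product team
P1: the Product team 2/6 = 33.3%, Team Alpha 1/5 = 20.0% → the Product team
P2: the Product team 32/64 = 50.0%, Team Alpha 8/20 = 40.0% → the Product team
Overall: the Product team 153/231 = 66.2%, Team Alpha 104/165 = 63.0% → the Product team
The Product team wins overall and in every ticket group — no reversal.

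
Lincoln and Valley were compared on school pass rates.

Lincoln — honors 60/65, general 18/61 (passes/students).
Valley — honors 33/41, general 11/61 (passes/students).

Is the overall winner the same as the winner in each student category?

Honors: Lincoln 60/65 = 92.3%, Valley 33/41 = 80.5% → Lincoln
General: Lincoln 18/61 = 29.5%, Valley 11/61 = 18.0% → Lincoln
Overall: Lincoln 78/126 = 61.9%, Valley 44/102 = 43.1% → Lincoln
Lincoln wins overall and in every student group — no reversal.

Yes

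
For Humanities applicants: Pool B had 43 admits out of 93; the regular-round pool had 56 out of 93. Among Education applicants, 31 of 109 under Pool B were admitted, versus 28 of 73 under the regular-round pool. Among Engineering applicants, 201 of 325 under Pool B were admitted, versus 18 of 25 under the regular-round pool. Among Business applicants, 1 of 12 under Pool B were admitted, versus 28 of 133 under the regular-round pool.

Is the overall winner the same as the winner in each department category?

No

Humanities: Pool B 43/93 = 46.2%, the regular-round pool 56/93 = 60.2% → the regular-round pool
Education: Pool B 31/109 = 28.4%, the regular-round pool 28/73 = 38.4% → the regular-round pool
Engineering: Pool B 201/325 = 61.8%, the regular-round pool 18/25 = 72.0% → the regular-round pool
Business: Pool B 1/12 = 8.3%, the regular-round pool 28/133 = 21.1% → the regular-round pool
Overall: Pool B 276/539 = 51.2%, the regular-round pool 130/324 = 40.1% → Pool B
The regular-round pool wins each department group but Pool B wins overall — the comparison reverses. The regular-round pool's applicants skew toward Business, which has a lower base rate.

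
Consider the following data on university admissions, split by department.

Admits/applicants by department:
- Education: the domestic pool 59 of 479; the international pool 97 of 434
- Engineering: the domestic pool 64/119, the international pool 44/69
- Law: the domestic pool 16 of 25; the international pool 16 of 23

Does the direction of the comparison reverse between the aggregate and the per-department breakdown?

No

Education: the domestic pool 59/479 = 12.3%, the international pool 97/434 = 22.4% → the international pool
Engineering: the domestic pool 64/119 = 53.8%, the international pool 44/69 = 63.8% → the international pool
Law: the domestic pool 16/25 = 64.0%, the international pool 16/23 = 69.6% → the international pool
Overall: the domestic pool 139/623 = 22.3%, the international pool 157/526 = 29.8% → the international pool
The international pool wins overall and in every department group — no reversal.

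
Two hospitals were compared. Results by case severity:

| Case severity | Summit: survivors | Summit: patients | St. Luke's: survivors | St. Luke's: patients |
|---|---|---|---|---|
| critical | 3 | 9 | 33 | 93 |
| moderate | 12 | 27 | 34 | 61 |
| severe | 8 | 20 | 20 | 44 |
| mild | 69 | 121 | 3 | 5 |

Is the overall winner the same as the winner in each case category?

No

Critical: Summit 3/9 = 33.3%, St. Luke's 33/93 = 35.5% → St. Luke's
Moderate: Summit 12/27 = 44.4%, St. Luke's 34/61 = 55.7% → St. Luke's
Severe: Summit 8/20 = 40.0%, St. Luke's 20/44 = 45.5% → St. Luke's
Mild: Summit 69/121 = 57.0%, St. Luke's 3/5 = 60.0% → St. Luke's
Overall: Summit 92/177 = 52.0%, St. Luke's 90/203 = 44.3% → Summit
St. Luke's wins each case group but Summit wins overall — the comparison reverses. St. Luke's's patients skew toward critical, which has a lower base rate.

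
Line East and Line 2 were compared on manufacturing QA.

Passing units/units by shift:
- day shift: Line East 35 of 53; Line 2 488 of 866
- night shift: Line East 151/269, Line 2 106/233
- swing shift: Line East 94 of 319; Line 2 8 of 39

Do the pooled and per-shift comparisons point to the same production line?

Day shift: Line East 35/53 = 66.0%, Line 2 488/866 = 56.4% → Line East
Night shift: Line East 151/269 = 56.1%, Line 2 106/233 = 45.5% → Line East
Swing shift: Line East 94/319 = 29.5%, Line 2 8/39 = 20.5% → Line East
Overall: Line East 280/641 = 43.7%, Line 2 602/1138 = 52.9% → Line 2
Line East wins each shift group but Line 2 wins overall — the comparison reverses. Line East's units skew toward swing shift, which has a lower base rate.

No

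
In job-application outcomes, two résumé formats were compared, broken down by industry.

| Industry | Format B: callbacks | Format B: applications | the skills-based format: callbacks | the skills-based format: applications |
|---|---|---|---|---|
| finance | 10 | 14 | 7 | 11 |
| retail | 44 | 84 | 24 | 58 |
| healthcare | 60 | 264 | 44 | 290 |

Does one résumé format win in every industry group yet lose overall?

No

Finance: Format B 10/14 = 71.4%, the skills-based format 7/11 = 63.6% → Format B
Retail: Format B 44/84 = 52.4%, the skills-based format 24/58 = 41.4% → Format B
Healthcare: Format B 60/264 = 22.7%, the skills-based format 44/290 = 15.2% → Format B
Overall: Format B 114/362 = 31.5%, the skills-based format 75/359 = 20.9% → Format B
Format B wins overall and in every industry group — no reversal.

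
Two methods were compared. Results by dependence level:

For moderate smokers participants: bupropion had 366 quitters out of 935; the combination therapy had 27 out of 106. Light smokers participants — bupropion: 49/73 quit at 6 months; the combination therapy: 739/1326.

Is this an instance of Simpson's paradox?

Yes

Moderate smokers: bupropion 366/935 = 39.1%, the combination therapy 27/106 = 25.5% → bupropion
Light smokers: bupropion 49/73 = 67.1%, the combination therapy 739/1326 = 55.7% → bupropion
Overall: bupropion 415/1008 = 41.2%, the combination therapy 766/1432 = 53.5% → the combination therapy
Bupropion wins each dependence group but the combination therapy wins overall — the comparison reverses. Bupropion's participants skew toward moderate smokers, which has a lower base rate.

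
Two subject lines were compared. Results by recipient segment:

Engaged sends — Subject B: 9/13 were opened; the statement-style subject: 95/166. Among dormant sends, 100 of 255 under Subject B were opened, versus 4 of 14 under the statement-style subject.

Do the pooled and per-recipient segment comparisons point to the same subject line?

Engaged: Subject B 9/13 = 69.2%, the statement-style subject 95/166 = 57.2% → Subject B
Dormant: Subject B 100/255 = 39.2%, the statement-style subject 4/14 = 28.6% → Subject B
Overall: Subject B 109/268 = 40.7%, the statement-style subject 99/180 = 55.0% → the statement-style subject
Subject B wins each recipient group but the statement-style subject wins overall — the comparison reverses. Subject B's sends skew toward dormant, which has a lower base rate.

No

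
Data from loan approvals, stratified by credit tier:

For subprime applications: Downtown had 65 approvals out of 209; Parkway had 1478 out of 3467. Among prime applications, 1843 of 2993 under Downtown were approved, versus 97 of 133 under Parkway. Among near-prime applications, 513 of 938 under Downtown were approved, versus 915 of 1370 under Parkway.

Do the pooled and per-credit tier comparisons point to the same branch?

No

Subprime: Downtown 65/209 = 31.1%, Parkway 1478/3467 = 42.6% → Parkway
Prime: Downtown 1843/2993 = 61.6%, Parkway 97/133 = 72.9% → Parkway
Near-prime: Downtown 513/938 = 54.7%, Parkway 915/1370 = 66.8% → Parkway
Overall: Downtown 2421/4140 = 58.5%, Parkway 2490/4970 = 50.1% → Downtown
Parkway wins each credit group but Downtown wins overall — the comparison reverses. Parkway's applications skew toward subprime, which has a lower base rate.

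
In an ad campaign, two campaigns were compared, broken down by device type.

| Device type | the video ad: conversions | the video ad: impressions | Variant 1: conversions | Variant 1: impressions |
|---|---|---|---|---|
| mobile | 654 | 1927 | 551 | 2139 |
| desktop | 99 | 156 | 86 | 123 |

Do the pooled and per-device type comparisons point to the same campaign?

No

Mobile: the video ad 654/1927 = 33.9%, Variant 1 551/2139 = 25.8% → the video ad
Desktop: the video ad 99/156 = 63.5%, Variant 1 86/123 = 69.9% → Variant 1
Overall: the video ad 753/2083 = 36.1%, Variant 1 637/2262 = 28.2% → the video ad
Neither sweeps: the video ad wins 1 of 2 groups, Variant 1 wins 1. The video ad wins overall but not every group — no Simpson reversal.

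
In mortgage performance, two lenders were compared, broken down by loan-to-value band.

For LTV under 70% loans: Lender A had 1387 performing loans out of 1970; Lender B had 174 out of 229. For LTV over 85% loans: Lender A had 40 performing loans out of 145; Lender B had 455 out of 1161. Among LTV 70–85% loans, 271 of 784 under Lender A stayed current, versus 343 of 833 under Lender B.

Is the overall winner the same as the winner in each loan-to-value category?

No

LTV under 70%: Lender A 1387/1970 = 70.4%, Lender B 174/229 = 76.0% → Lender B
LTV over 85%: Lender A 40/145 = 27.6%, Lender B 455/1161 = 39.2% → Lender B
LTV 70–85%: Lender A 271/784 = 34.6%, Lender B 343/833 = 41.2% → Lender B
Overall: Lender A 1698/2899 = 58.6%, Lender B 972/2223 = 43.7% → Lender A
Lender B wins each loan-to-value group but Lender A wins overall — the comparison reverses. Lender B's loans skew toward LTV over 85%, which has a lower base rate.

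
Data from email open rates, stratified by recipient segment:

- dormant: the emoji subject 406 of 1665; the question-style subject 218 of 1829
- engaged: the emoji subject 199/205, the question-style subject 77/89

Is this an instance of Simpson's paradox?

Dormant: the emoji subject 406/1665 = 24.4%, the question-style subject 218/1829 = 11.9% → the emoji subject
Engaged: the emoji subject 199/205 = 97.1%, the question-style subject 77/89 = 86.5% → the emoji subject
Overall: the emoji subject 605/1870 = 32.4%, the question-style subject 295/1918 = 15.4% → the emoji subject
The emoji subject wins overall and in every recipient group — no reversal.

No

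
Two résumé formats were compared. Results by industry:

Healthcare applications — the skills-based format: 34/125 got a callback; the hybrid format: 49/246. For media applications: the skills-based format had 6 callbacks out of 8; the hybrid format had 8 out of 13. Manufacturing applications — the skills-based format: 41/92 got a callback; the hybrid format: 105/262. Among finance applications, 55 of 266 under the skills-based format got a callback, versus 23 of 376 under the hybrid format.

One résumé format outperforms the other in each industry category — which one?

Healthcare: the skills-based format 34/125 = 27.2%, the hybrid format 49/246 = 19.9% → the skills-based format
Media: the skills-based format 6/8 = 75.0%, the hybrid format 8/13 = 61.5% → the skills-based format
Manufacturing: the skills-based format 41/92 = 44.6%, the hybrid format 105/262 = 40.1% → the skills-based format
Finance: the skills-based format 55/266 = 20.7%, the hybrid format 23/376 = 6.1% → the skills-based format
The skills-based format has the higher rate in all 4 groups.

the skills-based format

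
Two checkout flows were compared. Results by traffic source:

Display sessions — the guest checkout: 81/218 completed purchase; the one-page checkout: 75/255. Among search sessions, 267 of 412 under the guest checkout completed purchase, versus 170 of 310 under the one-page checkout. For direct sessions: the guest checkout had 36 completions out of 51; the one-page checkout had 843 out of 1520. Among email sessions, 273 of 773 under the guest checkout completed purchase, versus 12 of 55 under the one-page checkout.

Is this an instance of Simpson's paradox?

Yes

Display: the guest checkout 81/218 = 37.2%, the one-page checkout 75/255 = 29.4% → the guest checkout
Search: the guest checkout 267/412 = 64.8%, the one-page checkout 170/310 = 54.8% → the guest checkout
Direct: the guest checkout 36/51 = 70.6%, the one-page checkout 843/1520 = 55.5% → the guest checkout
Email: the guest checkout 273/773 = 35.3%, the one-page checkout 12/55 = 21.8% → the guest checkout
Overall: the guest checkout 657/1454 = 45.2%, the one-page checkout 1100/2140 = 51.4% → the one-page checkout
The guest checkout wins each traffic group but the one-page checkout wins overall — the comparison reverses. The guest checkout's sessions skew toward email, which has a lower base rate.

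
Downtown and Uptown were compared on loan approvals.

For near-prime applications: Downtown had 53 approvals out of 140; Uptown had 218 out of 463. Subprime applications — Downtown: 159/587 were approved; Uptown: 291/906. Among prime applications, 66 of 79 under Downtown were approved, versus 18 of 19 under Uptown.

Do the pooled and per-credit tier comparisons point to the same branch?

Yes

Near-prime: Downtown 53/140 = 37.9%, Uptown 218/463 = 47.1% → Uptown
Subprime: Downtown 159/587 = 27.1%, Uptown 291/906 = 32.1% → Uptown
Prime: Downtown 66/79 = 83.5%, Uptown 18/19 = 94.7% → Uptown
Overall: Downtown 278/806 = 34.5%, Uptown 527/1388 = 38.0% → Uptown
Uptown wins overall and in every credit group — no reversal.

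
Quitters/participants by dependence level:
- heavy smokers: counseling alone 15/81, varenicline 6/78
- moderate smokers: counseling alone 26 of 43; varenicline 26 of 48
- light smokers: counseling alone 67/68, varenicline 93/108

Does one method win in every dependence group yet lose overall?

No

Heavy smokers: counseling alone 15/81 = 18.5%, varenicline 6/78 = 7.7% → counseling alone
Moderate smokers: counseling alone 26/43 = 60.5%, varenicline 26/48 = 54.2% → counseling alone
Light smokers: counseling alone 67/68 = 98.5%, varenicline 93/108 = 86.1% → counseling alone
Overall: counseling alone 108/192 = 56.2%, varenicline 125/234 = 53.4% → counseling alone
Counseling alone wins overall and in every dependence group — no reversal.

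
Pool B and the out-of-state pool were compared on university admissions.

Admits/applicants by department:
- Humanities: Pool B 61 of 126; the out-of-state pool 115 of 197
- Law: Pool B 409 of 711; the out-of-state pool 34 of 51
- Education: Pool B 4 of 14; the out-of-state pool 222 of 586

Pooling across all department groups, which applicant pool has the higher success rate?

Pool B

Humanities: Pool B 61/126 = 48.4%, the out-of-state pool 115/197 = 58.4% → the out-of-state pool
Law: Pool B 409/711 = 57.5%, the out-of-state pool 34/51 = 66.7% → the out-of-state pool
Education: Pool B 4/14 = 28.6%, the out-of-state pool 222/586 = 37.9% → the out-of-state pool
Overall: Pool B 474/851 = 55.7%, the out-of-state pool 371/834 = 44.5% → Pool B
(The out-of-state pool wins every department group but Pool B wins overall — the out-of-state pool's applicants skew toward the low-rate Education group.)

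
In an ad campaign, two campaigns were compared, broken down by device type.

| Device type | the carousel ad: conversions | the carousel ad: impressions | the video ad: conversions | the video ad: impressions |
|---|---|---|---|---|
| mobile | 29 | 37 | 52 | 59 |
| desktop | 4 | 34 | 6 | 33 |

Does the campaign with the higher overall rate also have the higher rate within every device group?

Yes

Mobile: the carousel ad 29/37 = 78.4%, the video ad 52/59 = 88.1% → the video ad
Desktop: the carousel ad 4/34 = 11.8%, the video ad 6/33 = 18.2% → the video ad
Overall: the carousel ad 33/71 = 46.5%, the video ad 58/92 = 63.0% → the video ad
The video ad wins overall and in every device group — no reversal.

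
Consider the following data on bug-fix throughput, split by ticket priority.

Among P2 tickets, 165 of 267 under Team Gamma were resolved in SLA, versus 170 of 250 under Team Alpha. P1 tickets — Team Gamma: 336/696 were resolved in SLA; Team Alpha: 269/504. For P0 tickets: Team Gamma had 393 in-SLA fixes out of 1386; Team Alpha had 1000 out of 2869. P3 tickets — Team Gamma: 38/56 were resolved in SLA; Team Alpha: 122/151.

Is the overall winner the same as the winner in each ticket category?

Yes

P2: Team Gamma 165/267 = 61.8%, Team Alpha 170/250 = 68.0% → Team Alpha
P1: Team Gamma 336/696 = 48.3%, Team Alpha 269/504 = 53.4% → Team Alpha
P0: Team Gamma 393/1386 = 28.4%, Team Alpha 1000/2869 = 34.9% → Team Alpha
P3: Team Gamma 38/56 = 67.9%, Team Alpha 122/151 = 80.8% → Team Alpha
Overall: Team Gamma 932/2405 = 38.8%, Team Alpha 1561/3774 = 41.4% → Team Alpha
Team Alpha wins overall and in every ticket group — no reversal.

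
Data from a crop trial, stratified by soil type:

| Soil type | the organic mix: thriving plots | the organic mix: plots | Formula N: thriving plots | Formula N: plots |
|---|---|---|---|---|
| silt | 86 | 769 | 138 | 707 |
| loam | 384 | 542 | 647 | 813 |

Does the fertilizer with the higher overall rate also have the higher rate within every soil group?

Yes

Silt: the organic mix 86/769 = 11.2%, Formula N 138/707 = 19.5% → Formula N
Loam: the organic mix 384/542 = 70.8%, Formula N 647/813 = 79.6% → Formula N
Overall: the organic mix 470/1311 = 35.9%, Formula N 785/1520 = 51.6% → Formula N
Formula N wins overall and in every soil group — no reversal.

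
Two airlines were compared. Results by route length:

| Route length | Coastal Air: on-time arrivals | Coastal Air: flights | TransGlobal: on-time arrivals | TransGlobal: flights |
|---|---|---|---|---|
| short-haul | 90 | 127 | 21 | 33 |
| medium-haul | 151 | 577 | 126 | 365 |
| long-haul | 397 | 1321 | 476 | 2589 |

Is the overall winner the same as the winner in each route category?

Short-haul: Coastal Air 90/127 = 70.9%, TransGlobal 21/33 = 63.6% → Coastal Air
Medium-haul: Coastal Air 151/577 = 26.2%, TransGlobal 126/365 = 34.5% → TransGlobal
Long-haul: Coastal Air 397/1321 = 30.1%, TransGlobal 476/2589 = 18.4% → Coastal Air
Overall: Coastal Air 638/2025 = 31.5%, TransGlobal 623/2987 = 20.9% → Coastal Air
Neither sweeps: Coastal Air wins 2 of 3 groups, TransGlobal wins 1. Coastal Air wins overall but not every group — no Simpson reversal.

No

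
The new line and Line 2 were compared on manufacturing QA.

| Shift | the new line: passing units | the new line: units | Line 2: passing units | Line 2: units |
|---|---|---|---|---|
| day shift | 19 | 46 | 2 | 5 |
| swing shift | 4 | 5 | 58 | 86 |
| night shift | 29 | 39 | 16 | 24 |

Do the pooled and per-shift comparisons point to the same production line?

Day shift: the new line 19/46 = 41.3%, Line 2 2/5 = 40.0% → the new line
Swing shift: the new line 4/5 = 80.0%, Line 2 58/86 = 67.4% → the new line
Night shift: the new line 29/39 = 74.4%, Line 2 16/24 = 66.7% → the new line
Overall: the new line 52/90 = 57.8%, Line 2 76/115 = 66.1% → Line 2
The new line wins each shift group but Line 2 wins overall — the comparison reverses. The new line's units skew toward day shift, which has a lower base rate.

No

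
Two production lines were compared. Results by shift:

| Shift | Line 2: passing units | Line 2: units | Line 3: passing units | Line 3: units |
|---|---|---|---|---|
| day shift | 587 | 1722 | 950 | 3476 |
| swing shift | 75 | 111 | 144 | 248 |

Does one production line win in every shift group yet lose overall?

Day shift: Line 2 587/1722 = 34.1%, Line 3 950/3476 = 27.3% → Line 2
Swing shift: Line 2 75/111 = 67.6%, Line 3 144/248 = 58.1% → Line 2
Overall: Line 2 662/1833 = 36.1%, Line 3 1094/3724 = 29.4% → Line 2
Line 2 wins overall and in every shift group — no reversal.

No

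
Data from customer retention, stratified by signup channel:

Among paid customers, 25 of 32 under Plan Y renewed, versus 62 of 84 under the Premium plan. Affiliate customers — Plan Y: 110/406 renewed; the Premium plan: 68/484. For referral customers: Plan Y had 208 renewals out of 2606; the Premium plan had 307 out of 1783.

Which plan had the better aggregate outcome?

the Premium plan

Paid: Plan Y 25/32 = 78.1%, the Premium plan 62/84 = 73.8% → Plan Y
Affiliate: Plan Y 110/406 = 27.1%, the Premium plan 68/484 = 14.0% → Plan Y
Referral: Plan Y 208/2606 = 8.0%, the Premium plan 307/1783 = 17.2% → the Premium plan
Overall: Plan Y 343/3044 = 11.3%, the Premium plan 437/2351 = 18.6% → the Premium plan
(Neither sweeps every signup group, but the Premium plan has the higher pooled rate.)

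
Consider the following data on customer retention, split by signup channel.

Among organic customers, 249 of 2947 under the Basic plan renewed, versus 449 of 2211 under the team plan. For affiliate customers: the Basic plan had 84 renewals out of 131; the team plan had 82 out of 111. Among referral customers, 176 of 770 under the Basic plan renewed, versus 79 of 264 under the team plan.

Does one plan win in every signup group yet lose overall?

No

Organic: the Basic plan 249/2947 = 8.4%, the team plan 449/2211 = 20.3% → the team plan
Affiliate: the Basic plan 84/131 = 64.1%, the team plan 82/111 = 73.9% → the team plan
Referral: the Basic plan 176/770 = 22.9%, the team plan 79/264 = 29.9% → the team plan
Overall: the Basic plan 509/3848 = 13.2%, the team plan 610/2586 = 23.6% → the team plan
The team plan wins overall and in every signup group — no reversal.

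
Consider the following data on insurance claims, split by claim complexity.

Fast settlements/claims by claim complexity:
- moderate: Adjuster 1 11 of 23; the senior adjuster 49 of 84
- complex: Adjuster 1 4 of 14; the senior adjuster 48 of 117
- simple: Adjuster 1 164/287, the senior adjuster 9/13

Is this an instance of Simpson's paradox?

Yes

Moderate: Adjuster 1 11/23 = 47.8%, the senior adjuster 49/84 = 58.3% → the senior adjuster
Complex: Adjuster 1 4/14 = 28.6%, the senior adjuster 48/117 = 41.0% → the senior adjuster
Simple: Adjuster 1 164/287 = 57.1%, the senior adjuster 9/13 = 69.2% → the senior adjuster
Overall: Adjuster 1 179/324 = 55.2%, the senior adjuster 106/214 = 49.5% → Adjuster 1
The senior adjuster wins each claim group but Adjuster 1 wins overall — the comparison reverses. The senior adjuster's claims skew toward complex, which has a lower base rate.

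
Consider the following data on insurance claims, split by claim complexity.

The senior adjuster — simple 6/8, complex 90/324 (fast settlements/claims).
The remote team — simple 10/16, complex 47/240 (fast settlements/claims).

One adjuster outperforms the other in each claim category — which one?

the senior adjuster

Simple: the senior adjuster 6/8 = 75.0%, the remote team 10/16 = 62.5% → the senior adjuster
Complex: the senior adjuster 90/324 = 27.8%, the remote team 47/240 = 19.6% → the senior adjuster
The senior adjuster has the higher rate in both groups.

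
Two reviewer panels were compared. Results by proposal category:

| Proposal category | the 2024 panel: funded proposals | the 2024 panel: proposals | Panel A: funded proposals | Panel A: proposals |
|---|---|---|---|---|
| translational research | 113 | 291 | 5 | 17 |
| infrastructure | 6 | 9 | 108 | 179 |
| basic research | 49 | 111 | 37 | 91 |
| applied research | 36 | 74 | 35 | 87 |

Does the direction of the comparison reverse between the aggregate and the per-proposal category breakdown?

Translational research: the 2024 panel 113/291 = 38.8%, Panel A 5/17 = 29.4% → the 2024 panel
Infrastructure: the 2024 panel 6/9 = 66.7%, Panel A 108/179 = 60.3% → the 2024 panel
Basic research: the 2024 panel 49/111 = 44.1%, Panel A 37/91 = 40.7% → the 2024 panel
Applied research: the 2024 panel 36/74 = 48.6%, Panel A 35/87 = 40.2% → the 2024 panel
Overall: the 2024 panel 204/485 = 42.1%, Panel A 185/374 = 49.5% → Panel A
The 2024 panel wins each proposal group but Panel A wins overall — the comparison reverses. The 2024 panel's proposals skew toward translational research, which has a lower base rate.

Yes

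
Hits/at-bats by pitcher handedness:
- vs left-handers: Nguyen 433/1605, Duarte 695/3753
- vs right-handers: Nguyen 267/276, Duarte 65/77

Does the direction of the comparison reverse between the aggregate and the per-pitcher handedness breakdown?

Vs left-handers: Nguyen 433/1605 = 27.0%, Duarte 695/3753 = 18.5% → Nguyen
Vs right-handers: Nguyen 267/276 = 96.7%, Duarte 65/77 = 84.4% → Nguyen
Overall: Nguyen 700/1881 = 37.2%, Duarte 760/3830 = 19.8% → Nguyen
Nguyen wins overall and in every pitcher group — no reversal.

No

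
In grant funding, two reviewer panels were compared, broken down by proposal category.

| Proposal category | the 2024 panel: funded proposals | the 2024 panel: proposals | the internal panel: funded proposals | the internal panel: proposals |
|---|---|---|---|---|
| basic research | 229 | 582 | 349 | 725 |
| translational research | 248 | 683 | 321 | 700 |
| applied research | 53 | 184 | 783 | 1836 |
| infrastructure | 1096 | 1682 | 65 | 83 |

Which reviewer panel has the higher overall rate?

the 2024 panel

Basic research: the 2024 panel 229/582 = 39.3%, the internal panel 349/725 = 48.1% → the internal panel
Translational research: the 2024 panel 248/683 = 36.3%, the internal panel 321/700 = 45.9% → the internal panel
Applied research: the 2024 panel 53/184 = 28.8%, the internal panel 783/1836 = 42.6% → the internal panel
Infrastructure: the 2024 panel 1096/1682 = 65.2%, the internal panel 65/83 = 78.3% → the internal panel
Overall: the 2024 panel 1626/3131 = 51.9%, the internal panel 1518/3344 = 45.4% → the 2024 panel
(The internal panel wins every proposal group but the 2024 panel wins overall — the internal panel's proposals skew toward the low-rate applied research group.)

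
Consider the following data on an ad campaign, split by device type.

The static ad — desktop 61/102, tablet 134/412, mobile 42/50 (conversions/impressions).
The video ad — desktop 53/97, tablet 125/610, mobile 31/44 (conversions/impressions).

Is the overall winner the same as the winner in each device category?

Desktop: the static ad 61/102 = 59.8%, the video ad 53/97 = 54.6% → the static ad
Tablet: the static ad 134/412 = 32.5%, the video ad 125/610 = 20.5% → the static ad
Mobile: the static ad 42/50 = 84.0%, the video ad 31/44 = 70.5% → the static ad
Overall: the static ad 237/564 = 42.0%, the video ad 209/751 = 27.8% → the static ad
The static ad wins overall and in every device group — no reversal.

Yes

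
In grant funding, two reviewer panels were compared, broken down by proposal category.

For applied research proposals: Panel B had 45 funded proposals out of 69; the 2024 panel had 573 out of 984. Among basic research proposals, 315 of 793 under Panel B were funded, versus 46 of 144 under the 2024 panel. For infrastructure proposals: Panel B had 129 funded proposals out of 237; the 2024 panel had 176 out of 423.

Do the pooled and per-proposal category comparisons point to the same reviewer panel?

No

Applied research: Panel B 45/69 = 65.2%, the 2024 panel 573/984 = 58.2% → Panel B
Basic research: Panel B 315/793 = 39.7%, the 2024 panel 46/144 = 31.9% → Panel B
Infrastructure: Panel B 129/237 = 54.4%, the 2024 panel 176/423 = 41.6% → Panel B
Overall: Panel B 489/1099 = 44.5%, the 2024 panel 795/1551 = 51.3% → the 2024 panel
Panel B wins each proposal group but the 2024 panel wins overall — the comparison reverses. Panel B's proposals skew toward basic research, which has a lower base rate.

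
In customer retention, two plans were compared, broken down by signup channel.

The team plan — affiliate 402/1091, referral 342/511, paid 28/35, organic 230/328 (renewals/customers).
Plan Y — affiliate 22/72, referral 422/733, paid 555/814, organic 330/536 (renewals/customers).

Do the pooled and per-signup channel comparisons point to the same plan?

No

Affiliate: the team plan 402/1091 = 36.8%, Plan Y 22/72 = 30.6% → the team plan
Referral: the team plan 342/511 = 66.9%, Plan Y 422/733 = 57.6% → the team plan
Paid: the team plan 28/35 = 80.0%, Plan Y 555/814 = 68.2% → the team plan
Organic: the team plan 230/328 = 70.1%, Plan Y 330/536 = 61.6% → the team plan
Overall: the team plan 1002/1965 = 51.0%, Plan Y 1329/2155 = 61.7% → Plan Y
The team plan wins each signup group but Plan Y wins overall — the comparison reverses. The team plan's customers skew toward affiliate, which has a lower base rate.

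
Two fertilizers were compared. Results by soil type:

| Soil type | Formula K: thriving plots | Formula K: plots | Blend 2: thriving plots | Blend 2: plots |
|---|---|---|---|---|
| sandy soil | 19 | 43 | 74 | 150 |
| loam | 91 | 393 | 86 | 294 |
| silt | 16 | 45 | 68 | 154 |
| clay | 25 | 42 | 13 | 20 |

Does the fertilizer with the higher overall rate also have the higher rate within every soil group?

Sandy soil: Formula K 19/43 = 44.2%, Blend 2 74/150 = 49.3% → Blend 2
Loam: Formula K 91/393 = 23.2%, Blend 2 86/294 = 29.3% → Blend 2
Silt: Formula K 16/45 = 35.6%, Blend 2 68/154 = 44.2% → Blend 2
Clay: Formula K 25/42 = 59.5%, Blend 2 13/20 = 65.0% → Blend 2
Overall: Formula K 151/523 = 28.9%, Blend 2 241/618 = 39.0% → Blend 2
Blend 2 wins overall and in every soil group — no reversal.

Yes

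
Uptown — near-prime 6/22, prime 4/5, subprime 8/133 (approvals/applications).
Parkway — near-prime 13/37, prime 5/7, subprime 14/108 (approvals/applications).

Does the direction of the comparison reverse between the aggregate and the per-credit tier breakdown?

No

Near-prime: Uptown 6/22 = 27.3%, Parkway 13/37 = 35.1% → Parkway
Prime: Uptown 4/5 = 80.0%, Parkway 5/7 = 71.4% → Uptown
Subprime: Uptown 8/133 = 6.0%, Parkway 14/108 = 13.0% → Parkway
Overall: Uptown 18/160 = 11.2%, Parkway 32/152 = 21.1% → Parkway
Neither sweeps: Uptown wins 1 of 3 groups, Parkway wins 2. Parkway wins overall but not every group — no Simpson reversal.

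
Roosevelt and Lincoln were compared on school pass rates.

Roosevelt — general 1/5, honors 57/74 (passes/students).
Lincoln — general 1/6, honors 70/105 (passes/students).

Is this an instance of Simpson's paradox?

No

General: Roosevelt 1/5 = 20.0%, Lincoln 1/6 = 16.7% → Roosevelt
Honors: Roosevelt 57/74 = 77.0%, Lincoln 70/105 = 66.7% → Roosevelt
Overall: Roosevelt 58/79 = 73.4%, Lincoln 71/111 = 64.0% → Roosevelt
Roosevelt wins overall and in every student group — no reversal.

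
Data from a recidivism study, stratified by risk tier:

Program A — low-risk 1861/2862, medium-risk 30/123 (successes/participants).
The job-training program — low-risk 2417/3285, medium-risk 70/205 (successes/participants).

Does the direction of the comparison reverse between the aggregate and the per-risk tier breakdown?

No

Low-risk: Program A 1861/2862 = 65.0%, the job-training program 2417/3285 = 73.6% → the job-training program
Medium-risk: Program A 30/123 = 24.4%, the job-training program 70/205 = 34.1% → the job-training program
Overall: Program A 1891/2985 = 63.4%, the job-training program 2487/3490 = 71.3% → the job-training program
The job-training program wins overall and in every risk group — no reversal.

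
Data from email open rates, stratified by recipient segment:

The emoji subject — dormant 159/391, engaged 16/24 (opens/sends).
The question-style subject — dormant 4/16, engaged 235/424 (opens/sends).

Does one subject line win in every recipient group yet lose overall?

Dormant: the emoji subject 159/391 = 40.7%, the question-style subject 4/16 = 25.0% → the emoji subject
Engaged: the emoji subject 16/24 = 66.7%, the question-style subject 235/424 = 55.4% → the emoji subject
Overall: the emoji subject 175/415 = 42.2%, the question-style subject 239/440 = 54.3% → the question-style subject
The emoji subject wins each recipient group but the question-style subject wins overall — the comparison reverses. The emoji subject's sends skew toward dormant, which has a lower base rate.

Yes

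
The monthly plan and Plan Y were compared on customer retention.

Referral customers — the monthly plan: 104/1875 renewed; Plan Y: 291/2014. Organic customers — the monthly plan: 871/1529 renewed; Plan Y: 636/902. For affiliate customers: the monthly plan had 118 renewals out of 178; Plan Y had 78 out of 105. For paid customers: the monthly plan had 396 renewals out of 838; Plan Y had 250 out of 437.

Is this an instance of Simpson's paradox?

Referral: the monthly plan 104/1875 = 5.5%, Plan Y 291/2014 = 14.4% → Plan Y
Organic: the monthly plan 871/1529 = 57.0%, Plan Y 636/902 = 70.5% → Plan Y
Affiliate: the monthly plan 118/178 = 66.3%, Plan Y 78/105 = 74.3% → Plan Y
Paid: the monthly plan 396/838 = 47.3%, Plan Y 250/437 = 57.2% → Plan Y
Overall: the monthly plan 1489/4420 = 33.7%, Plan Y 1255/3458 = 36.3% → Plan Y
Plan Y wins overall and in every signup group — no reversal.

No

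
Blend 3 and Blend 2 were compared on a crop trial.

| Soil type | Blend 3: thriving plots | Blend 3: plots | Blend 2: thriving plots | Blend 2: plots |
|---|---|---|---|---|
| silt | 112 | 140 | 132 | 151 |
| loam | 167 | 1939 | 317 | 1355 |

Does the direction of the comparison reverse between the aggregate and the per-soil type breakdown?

Silt: Blend 3 112/140 = 80.0%, Blend 2 132/151 = 87.4% → Blend 2
Loam: Blend 3 167/1939 = 8.6%, Blend 2 317/1355 = 23.4% → Blend 2
Overall: Blend 3 279/2079 = 13.4%, Blend 2 449/1506 = 29.8% → Blend 2
Blend 2 wins overall and in every soil group — no reversal.

No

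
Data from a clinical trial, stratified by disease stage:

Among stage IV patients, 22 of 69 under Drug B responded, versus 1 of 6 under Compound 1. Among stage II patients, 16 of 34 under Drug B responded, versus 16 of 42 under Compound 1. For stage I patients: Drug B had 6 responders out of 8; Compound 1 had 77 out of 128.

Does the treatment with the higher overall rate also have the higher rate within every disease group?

No

Stage IV: Drug B 22/69 = 31.9%, Compound 1 1/6 = 16.7% → Drug B
Stage II: Drug B 16/34 = 47.1%, Compound 1 16/42 = 38.1% → Drug B
Stage I: Drug B 6/8 = 75.0%, Compound 1 77/128 = 60.2% → Drug B
Overall: Drug B 44/111 = 39.6%, Compound 1 94/176 = 53.4% → Compound 1
Drug B wins each disease group but Compound 1 wins overall — the comparison reverses. Drug B's patients skew toward stage IV, which has a lower base rate.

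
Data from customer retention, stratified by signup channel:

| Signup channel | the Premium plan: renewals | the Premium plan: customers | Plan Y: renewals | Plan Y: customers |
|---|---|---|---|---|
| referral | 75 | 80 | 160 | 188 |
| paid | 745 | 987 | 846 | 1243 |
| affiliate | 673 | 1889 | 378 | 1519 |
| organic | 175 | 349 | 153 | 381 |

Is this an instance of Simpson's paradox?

Referral: the Premium plan 75/80 = 93.8%, Plan Y 160/188 = 85.1% → the Premium plan
Paid: the Premium plan 745/987 = 75.5%, Plan Y 846/1243 = 68.1% → the Premium plan
Affiliate: the Premium plan 673/1889 = 35.6%, Plan Y 378/1519 = 24.9% → the Premium plan
Organic: the Premium plan 175/349 = 50.1%, Plan Y 153/381 = 40.2% → the Premium plan
Overall: the Premium plan 1668/3305 = 50.5%, Plan Y 1537/3331 = 46.1% → the Premium plan
The Premium plan wins overall and in every signup group — no reversal.

No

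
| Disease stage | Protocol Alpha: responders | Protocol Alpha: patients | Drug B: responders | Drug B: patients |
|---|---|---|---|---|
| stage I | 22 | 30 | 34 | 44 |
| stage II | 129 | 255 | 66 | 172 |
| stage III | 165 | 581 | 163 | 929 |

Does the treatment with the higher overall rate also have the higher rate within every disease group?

Stage I: Protocol Alpha 22/30 = 73.3%, Drug B 34/44 = 77.3% → Drug B
Stage II: Protocol Alpha 129/255 = 50.6%, Drug B 66/172 = 38.4% → Protocol Alpha
Stage III: Protocol Alpha 165/581 = 28.4%, Drug B 163/929 = 17.5% → Protocol Alpha
Overall: Protocol Alpha 316/866 = 36.5%, Drug B 263/1145 = 23.0% → Protocol Alpha
Neither sweeps: Protocol Alpha wins 2 of 3 groups, Drug B wins 1. Protocol Alpha wins overall but not every group — no Simpson reversal.

No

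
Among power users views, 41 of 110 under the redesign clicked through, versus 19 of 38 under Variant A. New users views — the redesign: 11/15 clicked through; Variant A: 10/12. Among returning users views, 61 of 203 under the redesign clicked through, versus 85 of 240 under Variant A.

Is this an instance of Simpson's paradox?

No

Power users: the redesign 41/110 = 37.3%, Variant A 19/38 = 50.0% → Variant A
New users: the redesign 11/15 = 73.3%, Variant A 10/12 = 83.3% → Variant A
Returning users: the redesign 61/203 = 30.0%, Variant A 85/240 = 35.4% → Variant A
Overall: the redesign 113/328 = 34.5%, Variant A 114/290 = 39.3% → Variant A
Variant A wins overall and in every user group — no reversal.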